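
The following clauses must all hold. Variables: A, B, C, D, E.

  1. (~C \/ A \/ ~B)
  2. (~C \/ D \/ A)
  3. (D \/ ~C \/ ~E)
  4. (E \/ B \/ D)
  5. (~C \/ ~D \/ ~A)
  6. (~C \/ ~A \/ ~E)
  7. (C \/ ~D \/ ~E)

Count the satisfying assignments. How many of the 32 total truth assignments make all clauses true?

Case analysis on C and D:
  C=T, D=T: remaining (A,B,E) ∈ {(F,F,F); (F,F,T)} — 2.
  C=T, D=F: remaining (A,B,E) ∈ {(T,T,F)} — 1.
  C=F, D=T: remaining (A,B,E) ∈ {(F,F,F); (F,T,F); (T,F,F); (T,T,F)} — 4.
  C=F, D=F: A free; 3 ways for (B,E) × 2^1 = 6.
Total: 2 + 1 + 4 + 6 = 13.

13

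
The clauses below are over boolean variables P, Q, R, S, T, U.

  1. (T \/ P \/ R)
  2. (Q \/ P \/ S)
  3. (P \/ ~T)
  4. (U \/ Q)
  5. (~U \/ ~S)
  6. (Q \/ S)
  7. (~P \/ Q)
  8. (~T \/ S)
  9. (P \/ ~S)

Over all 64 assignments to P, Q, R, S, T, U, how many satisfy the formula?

10

Case analysis on P and S:
  P=T, S=T: remaining (Q,R,T,U) ∈ {(T,F,F,F); (T,F,T,F); (T,T,F,F); (T,T,T,F)} — 4.
  P=T, S=F: remaining (Q,R,T,U) ∈ {(T,F,F,F); (T,F,F,T); (T,T,F,F); (T,T,F,T)} — 4.
  P=F, S=T: a clause becomes empty — 0.
  P=F, S=F: remaining (Q,R,T,U) ∈ {(T,T,F,F); (T,T,F,T)} — 2.
Total: 4 + 4 + 0 + 2 = 10.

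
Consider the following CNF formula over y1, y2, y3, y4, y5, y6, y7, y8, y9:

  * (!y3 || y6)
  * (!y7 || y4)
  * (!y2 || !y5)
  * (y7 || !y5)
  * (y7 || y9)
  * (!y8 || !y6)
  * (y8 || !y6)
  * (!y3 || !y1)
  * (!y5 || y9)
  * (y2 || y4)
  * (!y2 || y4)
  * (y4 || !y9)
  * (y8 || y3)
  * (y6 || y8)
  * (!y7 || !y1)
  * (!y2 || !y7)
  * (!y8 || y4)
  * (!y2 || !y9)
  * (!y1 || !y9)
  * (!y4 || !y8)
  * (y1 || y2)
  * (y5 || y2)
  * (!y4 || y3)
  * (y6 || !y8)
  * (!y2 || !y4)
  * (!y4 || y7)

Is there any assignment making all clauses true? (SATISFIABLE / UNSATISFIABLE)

UNSATISFIABLE

y4 = True:
  propagation gives y8=False, y6=False; an empty clause results — contradiction.
y4 = False:
  propagation gives y7=False, y5=False, y9=True; an empty clause results — contradiction.
Every branch closes, so no satisfying assignment exists.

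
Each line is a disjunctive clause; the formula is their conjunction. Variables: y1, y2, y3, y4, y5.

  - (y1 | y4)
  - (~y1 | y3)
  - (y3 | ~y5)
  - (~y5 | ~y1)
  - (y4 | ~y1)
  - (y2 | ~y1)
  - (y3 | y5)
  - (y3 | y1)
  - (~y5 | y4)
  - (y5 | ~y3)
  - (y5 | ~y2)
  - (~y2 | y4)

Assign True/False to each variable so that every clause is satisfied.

y1=False, y2=True, y3=True, y4=True, y5=True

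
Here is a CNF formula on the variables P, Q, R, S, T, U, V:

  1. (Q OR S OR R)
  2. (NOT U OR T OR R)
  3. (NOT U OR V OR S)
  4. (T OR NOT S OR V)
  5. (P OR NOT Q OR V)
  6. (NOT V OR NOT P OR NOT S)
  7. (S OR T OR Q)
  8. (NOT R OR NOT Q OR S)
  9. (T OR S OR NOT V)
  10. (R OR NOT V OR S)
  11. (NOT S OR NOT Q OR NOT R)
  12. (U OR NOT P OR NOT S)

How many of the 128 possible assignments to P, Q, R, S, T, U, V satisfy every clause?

25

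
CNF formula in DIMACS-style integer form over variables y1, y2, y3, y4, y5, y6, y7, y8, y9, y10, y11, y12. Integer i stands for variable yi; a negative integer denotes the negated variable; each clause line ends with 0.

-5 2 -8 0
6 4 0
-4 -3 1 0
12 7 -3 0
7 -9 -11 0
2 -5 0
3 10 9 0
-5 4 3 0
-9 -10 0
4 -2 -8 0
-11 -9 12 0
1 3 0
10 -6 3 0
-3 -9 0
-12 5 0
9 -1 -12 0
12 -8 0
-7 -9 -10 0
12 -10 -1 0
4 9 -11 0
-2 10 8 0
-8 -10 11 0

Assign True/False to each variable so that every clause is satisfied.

y1 = F, y2 = T, y3 = T, y4 = F, y5 = T, y6 = T, y7 = T, y8 = F, y9 = F, y10 = T, y11 = F, y12 = T

Check each clause:
  1. (y2 | ~y8 | ~y5) — ~y8 is true.
  2. (y4 | y6) — y6 is true.
  3. (~y4 | y1 | ~y3) — ~y4 is true.
  4. (y12 | ~y3 | y7) — y12 is true.
  5. (~y9 | ~y11 | y7) — ~y9 is true.
  6. (~y5 | y2) — y2 is true.
  7. (y3 | y10 | y9) — y10 is true.
  8. (y3 | y4 | ~y5) — y3 is true.
  9. (~y10 | ~y9) — ~y9 is true.
  10. (~y8 | y4 | ~y2) — ~y8 is true.
  11. (~y9 | ~y11 | y12) — y12 is true.
  12. (y3 | y1) — y3 is true.
  13. (y3 | ~y6 | y10) — y3 is true.
  14. (~y9 | ~y3) — ~y9 is true.
  15. (~y12 | y5) — y5 is true.
  16. (y9 | ~y12 | ~y1) — ~y1 is true.
  17. (~y8 | y12) — ~y8 is true.
  18. (~y7 | ~y9 | ~y10) — ~y9 is true.
  19. (y12 | ~y10 | ~y1) — y12 is true.
  20. (y4 | y9 | ~y11) — ~y11 is true.
  21. (~y2 | y8 | y10) — y10 is true.
  22. (~y10 | y11 | ~y8) — ~y8 is true.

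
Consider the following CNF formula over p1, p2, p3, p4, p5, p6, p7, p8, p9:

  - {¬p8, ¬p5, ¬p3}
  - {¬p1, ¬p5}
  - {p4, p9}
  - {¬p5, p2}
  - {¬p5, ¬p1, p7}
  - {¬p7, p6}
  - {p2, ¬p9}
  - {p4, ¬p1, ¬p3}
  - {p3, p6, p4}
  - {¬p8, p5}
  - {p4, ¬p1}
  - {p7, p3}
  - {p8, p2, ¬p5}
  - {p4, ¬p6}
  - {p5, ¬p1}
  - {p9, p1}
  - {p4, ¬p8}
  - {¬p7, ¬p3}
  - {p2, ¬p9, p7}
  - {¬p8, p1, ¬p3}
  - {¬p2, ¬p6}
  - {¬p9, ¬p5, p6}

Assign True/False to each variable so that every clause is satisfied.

p1=False  p2=True  p3=True  p4=True  p5=False  p6=False  p7=False  p8=False  p9=True

p4 occurs only positively in the remaining clauses — set p4 = True.
Set p1 = False and propagate.
  then p9 is forced to True.
  then p2 is forced to True.
  then p6 is forced to False.
  then p7 is forced to False.
  then p3 is forced to True.
  then p8 is forced to False.
  then p5 is forced to False.
Every clause has at least one true literal under this assignment.
Check each clause:
  1. {¬p5, ¬p3, ¬p8} — ¬p8 is true.
  2. {¬p1, ¬p5} — ¬p5 is true.
  3. {p9, p4} — p9 is true.
  4. {p2, ¬p5} — p2 is true.
  5. {¬p5, p7, ¬p1} — ¬p5 is true.
  6. {¬p7, p6} — ¬p7 is true.
  7. {¬p9, p2} — p2 is true.
  8. {p4, ¬p3, ¬p1} — p4 is true.
  9. {p4, p3, p6} — p3 is true.
  10. {p5, ¬p8} — ¬p8 is true.
  11. {p4, ¬p1} — p4 is true.
  12. {p3, p7} — p3 is true.
  13. {p8, ¬p5, p2} — p2 is true.
  14. {¬p6, p4} — ¬p6 is true.
  15. {p5, ¬p1} — ¬p1 is true.
  16. {p9, p1} — p9 is true.
  17. {p4, ¬p8} — ¬p8 is true.
  18. {¬p3, ¬p7} — ¬p7 is true.
  19. {¬p9, p7, p2} — p2 is true.
  20. {p1, ¬p3, ¬p8} — ¬p8 is true.
  21. {¬p2, ¬p6} — ¬p6 is true.
  22. {p6, ¬p5, ¬p9} — ¬p5 is true.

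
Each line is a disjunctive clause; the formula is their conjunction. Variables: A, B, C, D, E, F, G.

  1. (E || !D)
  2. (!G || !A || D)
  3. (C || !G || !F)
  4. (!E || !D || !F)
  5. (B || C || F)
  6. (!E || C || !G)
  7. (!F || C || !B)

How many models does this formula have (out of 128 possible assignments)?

43

Split on C, then F.
  C=1, F=1: B, E free; 3 ways for (A,D,G) × 2^2 = 12.
  C=1, F=0: B free; 10 ways for (A,D,E,G) × 2^1 = 20.
  C=0, F=1: remaining (A,B,D,E,G) ∈ {(0,0,0,0,0); (0,0,0,1,0); (1,0,0,0,0); (1,0,0,1,0)} — 4.
  C=0, F=0: 7 of the 32 assignments to (A,B,D,E,G) work.
Total: 12 + 20 + 4 + 7 = 43.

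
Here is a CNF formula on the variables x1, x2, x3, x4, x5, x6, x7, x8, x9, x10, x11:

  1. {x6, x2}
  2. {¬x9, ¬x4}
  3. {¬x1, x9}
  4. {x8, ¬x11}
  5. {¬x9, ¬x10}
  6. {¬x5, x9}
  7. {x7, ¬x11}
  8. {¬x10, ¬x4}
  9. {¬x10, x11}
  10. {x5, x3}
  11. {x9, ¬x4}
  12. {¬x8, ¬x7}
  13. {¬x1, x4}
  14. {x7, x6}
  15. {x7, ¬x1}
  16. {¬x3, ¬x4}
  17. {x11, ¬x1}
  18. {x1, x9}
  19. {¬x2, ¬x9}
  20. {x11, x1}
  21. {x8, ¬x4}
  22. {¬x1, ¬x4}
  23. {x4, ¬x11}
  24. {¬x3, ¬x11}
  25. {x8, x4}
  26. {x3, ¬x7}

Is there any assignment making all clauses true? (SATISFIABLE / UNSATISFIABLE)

UNSATISFIABLE

x4 = True:
  propagation gives x9=False; an empty clause results — contradiction.
x4 = False:
  propagation gives x1=False, x9=True, x10=False, x2=False; an empty clause results — contradiction.
Every branch closes, so no satisfying assignment exists.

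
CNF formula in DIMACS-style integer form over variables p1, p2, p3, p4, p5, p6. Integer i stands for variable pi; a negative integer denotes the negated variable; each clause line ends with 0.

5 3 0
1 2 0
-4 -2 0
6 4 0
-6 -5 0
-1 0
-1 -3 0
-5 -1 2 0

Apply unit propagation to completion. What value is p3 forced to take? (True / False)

True

Unit clause (¬p1) sets p1 = False.
(p2 ∨ p1) with p1 = False leaves only p2, so p2 = True.
In (¬p2 ∨ ¬p4), ¬p2 is now false; ¬p4 must hold, so p4 = False.
From (p6 ∨ p4) and p4 = False: p6 = True.
In (¬p6 ∨ ¬p5), ¬p6 is now false; ¬p5 must hold, so p5 = False.
In (p3 ∨ p5), p5 is now false; p3 must hold, so p3 = True.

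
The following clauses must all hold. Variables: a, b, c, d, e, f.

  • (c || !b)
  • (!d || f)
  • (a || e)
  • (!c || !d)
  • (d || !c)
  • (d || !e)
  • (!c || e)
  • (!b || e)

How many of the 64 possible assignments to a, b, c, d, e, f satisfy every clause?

5

The models are:
  a=0 b=0 c=0 d=1 e=1 f=1
  a=1 b=0 c=0 d=0 e=0 f=0
  a=1 b=0 c=0 d=0 e=0 f=1
  a=1 b=0 c=0 d=1 e=0 f=1
  a=1 b=0 c=0 d=1 e=1 f=1
That's 5 in total.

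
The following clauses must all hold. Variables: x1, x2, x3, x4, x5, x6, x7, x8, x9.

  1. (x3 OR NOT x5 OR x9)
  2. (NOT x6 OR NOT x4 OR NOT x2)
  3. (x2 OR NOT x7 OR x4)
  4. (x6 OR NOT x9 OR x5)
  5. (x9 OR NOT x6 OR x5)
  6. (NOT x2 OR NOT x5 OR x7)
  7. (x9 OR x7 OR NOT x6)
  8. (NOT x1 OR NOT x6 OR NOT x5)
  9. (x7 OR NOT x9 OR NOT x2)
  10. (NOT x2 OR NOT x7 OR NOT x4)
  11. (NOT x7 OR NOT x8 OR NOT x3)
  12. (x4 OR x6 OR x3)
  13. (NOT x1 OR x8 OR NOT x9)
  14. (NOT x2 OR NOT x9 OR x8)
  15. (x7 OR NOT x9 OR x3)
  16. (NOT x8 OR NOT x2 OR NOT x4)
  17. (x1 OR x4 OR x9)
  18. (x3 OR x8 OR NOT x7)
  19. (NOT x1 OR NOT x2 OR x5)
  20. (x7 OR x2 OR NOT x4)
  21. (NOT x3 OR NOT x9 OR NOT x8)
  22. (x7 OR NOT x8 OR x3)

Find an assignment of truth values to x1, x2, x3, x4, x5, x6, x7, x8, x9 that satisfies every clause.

Try x1 = False.
The remaining clauses are satisfied by x2 = False, x3 = False, x4 = True, x5 = True, x6 = True, x7 = True, x8 = True, x9 = True.
Check each clause:
  1. (x9 OR NOT x5 OR x3) — x9 is true.
  2. (NOT x4 OR NOT x2 OR NOT x6) — NOT x2 is true.
  3. (x4 OR NOT x7 OR x2) — x4 is true.
  4. (x6 OR x5 OR NOT x9) — x5 is true.
  5. (x5 OR x9 OR NOT x6) — x9 is true.
  6. (NOT x5 OR x7 OR NOT x2) — NOT x2 is true.
  7. (NOT x6 OR x9 OR x7) — x9 is true.
  8. (NOT x6 OR NOT x1 OR NOT x5) — NOT x1 is true.
  9. (NOT x9 OR x7 OR NOT x2) — x7 is true.
  10. (NOT x4 OR NOT x7 OR NOT x2) — NOT x2 is true.
  11. (NOT x3 OR NOT x7 OR NOT x8) — NOT x3 is true.
  12. (x6 OR x4 OR x3) — x4 is true.
  13. (x8 OR NOT x1 OR NOT x9) — x8 is true.
  14. (x8 OR NOT x9 OR NOT x2) — x8 is true.
  15. (NOT x9 OR x3 OR x7) — x7 is true.
  16. (NOT x8 OR NOT x4 OR NOT x2) — NOT x2 is true.
  17. (x4 OR x1 OR x9) — x9 is true.
  18. (x3 OR NOT x7 OR x8) — x8 is true.
  19. (NOT x1 OR NOT x2 OR x5) — x5 is true.
  20. (x7 OR NOT x4 OR x2) — x7 is true.
  21. (NOT x3 OR NOT x8 OR NOT x9) — NOT x3 is true.
  22. (x3 OR x7 OR NOT x8) — x7 is true.

x1=False  x2=False  x3=False  x4=True  x5=True  x6=True  x7=True  x8=True  x9=True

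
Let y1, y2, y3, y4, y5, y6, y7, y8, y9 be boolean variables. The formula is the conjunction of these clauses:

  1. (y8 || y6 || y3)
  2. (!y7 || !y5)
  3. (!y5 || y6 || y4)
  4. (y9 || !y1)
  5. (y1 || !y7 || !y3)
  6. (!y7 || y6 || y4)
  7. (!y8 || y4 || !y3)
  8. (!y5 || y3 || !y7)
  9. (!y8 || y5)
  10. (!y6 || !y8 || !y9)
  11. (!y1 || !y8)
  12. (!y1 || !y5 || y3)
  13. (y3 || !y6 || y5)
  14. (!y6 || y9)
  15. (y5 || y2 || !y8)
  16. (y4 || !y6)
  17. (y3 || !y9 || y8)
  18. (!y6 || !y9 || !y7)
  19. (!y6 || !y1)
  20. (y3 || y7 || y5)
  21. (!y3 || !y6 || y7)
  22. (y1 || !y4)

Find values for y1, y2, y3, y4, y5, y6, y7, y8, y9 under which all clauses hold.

y1=1, y2=1, y3=1, y4=0, y5=0, y6=0, y7=0, y8=0, y9=1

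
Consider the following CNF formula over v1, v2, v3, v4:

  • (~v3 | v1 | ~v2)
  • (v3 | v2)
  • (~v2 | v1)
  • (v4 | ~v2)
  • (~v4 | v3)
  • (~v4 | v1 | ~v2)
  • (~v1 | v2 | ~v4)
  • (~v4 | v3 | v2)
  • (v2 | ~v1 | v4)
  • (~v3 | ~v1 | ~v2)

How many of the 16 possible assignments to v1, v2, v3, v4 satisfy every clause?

The models are:
  v1=0 v2=0 v3=1 v4=0
  v1=0 v2=0 v3=1 v4=1
That's 2 in total.

2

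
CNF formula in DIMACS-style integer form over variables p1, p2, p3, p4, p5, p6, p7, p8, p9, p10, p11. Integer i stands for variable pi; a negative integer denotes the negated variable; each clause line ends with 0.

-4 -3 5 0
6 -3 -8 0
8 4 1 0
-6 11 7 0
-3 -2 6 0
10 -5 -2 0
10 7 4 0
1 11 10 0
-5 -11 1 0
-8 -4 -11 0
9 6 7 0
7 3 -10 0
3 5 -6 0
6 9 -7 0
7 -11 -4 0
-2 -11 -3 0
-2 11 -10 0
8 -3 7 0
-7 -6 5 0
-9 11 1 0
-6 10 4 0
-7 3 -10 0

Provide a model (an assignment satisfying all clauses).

Pure literal: p1 appears only positively; assign p1 = True.
Pure literal: p2 appears only negated; assign p2 = False.
Try p3 = False.
The remaining clauses are satisfied by p4 = True, p5 = True, p6 = True, p7 = True, p8 = True, p9 = False, p10 = False, p11 = False.
Every clause has at least one true literal under this assignment.

p1=True, p2=False, p3=False, p4=True, p5=True, p6=True, p7=True, p8=True, p9=False, p10=False, p11=False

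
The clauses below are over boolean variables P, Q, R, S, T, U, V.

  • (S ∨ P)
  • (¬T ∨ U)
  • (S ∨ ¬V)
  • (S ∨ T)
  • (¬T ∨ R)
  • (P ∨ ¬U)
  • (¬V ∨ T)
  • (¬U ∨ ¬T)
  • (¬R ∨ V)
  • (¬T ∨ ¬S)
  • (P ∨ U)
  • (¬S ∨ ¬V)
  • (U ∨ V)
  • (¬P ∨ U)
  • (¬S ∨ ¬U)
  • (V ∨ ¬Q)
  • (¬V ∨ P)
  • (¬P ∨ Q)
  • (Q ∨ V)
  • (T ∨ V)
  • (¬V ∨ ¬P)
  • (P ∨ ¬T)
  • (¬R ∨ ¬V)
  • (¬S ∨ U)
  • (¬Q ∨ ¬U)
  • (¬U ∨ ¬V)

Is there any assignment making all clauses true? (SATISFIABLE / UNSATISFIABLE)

V = True:
  propagation gives S=True; an empty clause results — contradiction.
V = False:
  propagation gives R=False, T=False; an empty clause results — contradiction.
Every branch closes, so no satisfying assignment exists.

UNSATISFIABLE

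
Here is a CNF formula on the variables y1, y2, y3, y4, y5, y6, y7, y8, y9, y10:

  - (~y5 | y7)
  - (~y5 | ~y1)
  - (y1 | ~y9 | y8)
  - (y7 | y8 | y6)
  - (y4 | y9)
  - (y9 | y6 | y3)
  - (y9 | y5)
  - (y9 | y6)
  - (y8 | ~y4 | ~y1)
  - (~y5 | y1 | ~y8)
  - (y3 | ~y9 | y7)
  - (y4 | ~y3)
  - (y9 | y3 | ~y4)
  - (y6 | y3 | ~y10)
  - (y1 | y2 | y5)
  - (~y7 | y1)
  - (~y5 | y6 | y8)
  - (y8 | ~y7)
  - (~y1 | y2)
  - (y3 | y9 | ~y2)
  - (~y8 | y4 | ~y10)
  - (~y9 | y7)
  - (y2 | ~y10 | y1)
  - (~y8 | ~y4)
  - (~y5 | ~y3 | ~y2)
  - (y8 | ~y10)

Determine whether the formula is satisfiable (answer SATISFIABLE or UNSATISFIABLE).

SATISFIABLE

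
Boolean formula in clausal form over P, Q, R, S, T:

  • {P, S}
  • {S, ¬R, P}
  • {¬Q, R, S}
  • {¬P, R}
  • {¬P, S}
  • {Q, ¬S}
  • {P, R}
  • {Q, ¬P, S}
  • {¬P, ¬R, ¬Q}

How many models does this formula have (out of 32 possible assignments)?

2

Satisfying assignments:
  P=F Q=T R=T S=T T=F
  P=F Q=T R=T S=T T=T
Count: 2.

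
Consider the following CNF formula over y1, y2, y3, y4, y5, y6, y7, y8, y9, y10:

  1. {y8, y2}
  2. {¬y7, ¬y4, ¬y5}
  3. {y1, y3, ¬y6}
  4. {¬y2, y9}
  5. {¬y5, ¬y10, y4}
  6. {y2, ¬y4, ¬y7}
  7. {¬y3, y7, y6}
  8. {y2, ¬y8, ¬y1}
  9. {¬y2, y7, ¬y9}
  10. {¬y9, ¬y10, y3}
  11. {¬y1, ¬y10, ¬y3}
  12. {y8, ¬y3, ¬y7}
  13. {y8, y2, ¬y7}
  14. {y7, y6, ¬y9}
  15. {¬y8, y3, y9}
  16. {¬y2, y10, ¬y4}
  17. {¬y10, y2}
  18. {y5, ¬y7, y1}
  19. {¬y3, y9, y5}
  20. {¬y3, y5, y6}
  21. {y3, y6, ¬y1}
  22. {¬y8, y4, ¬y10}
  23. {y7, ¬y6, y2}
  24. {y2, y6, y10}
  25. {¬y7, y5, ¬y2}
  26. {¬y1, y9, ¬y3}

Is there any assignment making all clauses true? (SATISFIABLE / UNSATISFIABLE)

Set y1 = True and propagate.
Try y2 = True.
  then y9 is forced to True.
  then y7 is forced to True.
  then y5 is forced to True.
  then y4 is forced to False.
  then y10 is forced to False.
Branch on y3: take y3 = True.
  then y8 is forced to True.
y6 is now unconstrained; take y6 = False.
Every clause has at least one true literal under this assignment.
So y1 = True, y2 = True, y3 = True, y4 = False, y5 = True, y6 = False, y7 = True, y8 = True, y9 = True, y10 = False is a satisfying assignment.

SATISFIABLE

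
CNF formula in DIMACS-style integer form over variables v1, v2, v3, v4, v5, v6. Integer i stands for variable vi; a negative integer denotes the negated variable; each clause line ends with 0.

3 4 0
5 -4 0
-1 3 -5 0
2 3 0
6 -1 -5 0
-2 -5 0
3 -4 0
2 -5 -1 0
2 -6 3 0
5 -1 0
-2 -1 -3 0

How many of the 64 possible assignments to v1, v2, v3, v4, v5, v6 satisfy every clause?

8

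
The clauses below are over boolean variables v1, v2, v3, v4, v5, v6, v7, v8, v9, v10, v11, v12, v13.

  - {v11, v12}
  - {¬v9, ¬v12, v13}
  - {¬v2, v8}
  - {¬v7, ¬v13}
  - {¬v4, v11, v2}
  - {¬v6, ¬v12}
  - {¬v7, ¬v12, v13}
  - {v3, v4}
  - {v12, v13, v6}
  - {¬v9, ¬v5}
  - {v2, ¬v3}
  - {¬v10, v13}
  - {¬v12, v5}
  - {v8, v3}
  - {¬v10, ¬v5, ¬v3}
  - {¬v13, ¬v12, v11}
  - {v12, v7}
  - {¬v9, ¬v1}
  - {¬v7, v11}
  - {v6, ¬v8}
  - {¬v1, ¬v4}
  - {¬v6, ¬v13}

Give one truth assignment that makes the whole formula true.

v1 = 1, v2 = 1, v3 = 1, v4 = 0, v5 = 0, v6 = 1, v7 = 1, v8 = 1, v9 = 0, v10 = 0, v11 = 1, v12 = 0, v13 = 0

Check each clause:
  1. {v11, v12} — v11 is true.
  2. {¬v9, ¬v12, v13} — ¬v12 is true.
  3. {¬v2, v8} — v8 is true.
  4. {¬v7, ¬v13} — ¬v13 is true.
  5. {v2, v11, ¬v4} — v2 is true.
  6. {¬v6, ¬v12} — ¬v12 is true.
  7. {v13, ¬v12, ¬v7} — ¬v12 is true.
  8. {v3, v4} — v3 is true.
  9. {v6, v12, v13} — v6 is true.
  10. {¬v9, ¬v5} — ¬v5 is true.
  11. {v2, ¬v3} — v2 is true.
  12. {¬v10, v13} — ¬v10 is true.
  13. {v5, ¬v12} — ¬v12 is true.
  14. {v8, v3} — v8 is true.
  15. {¬v10, ¬v3, ¬v5} — ¬v5 is true.
  16. {v11, ¬v13, ¬v12} — v11 is true.
  17. {v7, v12} — v7 is true.
  18. {¬v9, ¬v1} — ¬v9 is true.
  19. {¬v7, v11} — v11 is true.
  20. {v6, ¬v8} — v6 is true.
  21. {¬v4, ¬v1} — ¬v4 is true.
  22. {¬v6, ¬v13} — ¬v13 is true.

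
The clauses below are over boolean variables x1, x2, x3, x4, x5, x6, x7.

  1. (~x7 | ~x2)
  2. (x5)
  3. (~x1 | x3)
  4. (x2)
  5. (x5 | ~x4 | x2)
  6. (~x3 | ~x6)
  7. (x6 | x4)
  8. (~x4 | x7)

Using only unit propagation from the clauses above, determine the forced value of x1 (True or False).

(x5) is a unit clause: x5 = True.
(x2) is a unit clause: x2 = True.
(~x2 | ~x7) with x2 = True leaves only ~x7, so x7 = False.
(x7 | ~x4) with x7 = False leaves only ~x4, so x4 = False.
(x4 | x6): since x4 = False, the clause reduces to (x6). x6 = True.
In (~x6 | ~x3), ~x6 is now false; ~x3 must hold, so x3 = False.
(~x1 | x3): since x3 = False, the clause reduces to (~x1). x1 = False.

False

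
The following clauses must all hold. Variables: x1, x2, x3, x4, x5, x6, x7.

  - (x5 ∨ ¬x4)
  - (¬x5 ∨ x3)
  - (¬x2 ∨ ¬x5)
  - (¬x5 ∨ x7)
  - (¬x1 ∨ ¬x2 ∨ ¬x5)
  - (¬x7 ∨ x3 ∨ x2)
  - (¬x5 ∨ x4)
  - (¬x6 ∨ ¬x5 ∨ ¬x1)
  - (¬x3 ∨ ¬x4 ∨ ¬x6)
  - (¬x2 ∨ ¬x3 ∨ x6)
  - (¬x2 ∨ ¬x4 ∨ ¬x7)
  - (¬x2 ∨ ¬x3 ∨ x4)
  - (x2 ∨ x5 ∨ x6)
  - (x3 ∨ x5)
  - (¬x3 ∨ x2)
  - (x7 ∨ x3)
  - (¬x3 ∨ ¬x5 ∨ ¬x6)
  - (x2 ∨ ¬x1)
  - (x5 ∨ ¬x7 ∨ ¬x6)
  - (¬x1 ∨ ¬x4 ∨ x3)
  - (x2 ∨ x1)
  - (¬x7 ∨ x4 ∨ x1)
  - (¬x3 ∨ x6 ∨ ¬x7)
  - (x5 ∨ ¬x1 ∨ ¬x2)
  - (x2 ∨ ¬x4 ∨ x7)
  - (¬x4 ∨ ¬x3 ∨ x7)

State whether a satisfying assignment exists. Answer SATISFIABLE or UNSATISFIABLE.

UNSATISFIABLE

x2 = True:
  propagation gives x5=False, x4=False, x3=False; an empty clause results — contradiction.
x2 = False:
  propagation gives x3=False, x5=False; an empty clause results — contradiction.
Every branch closes, so no satisfying assignment exists.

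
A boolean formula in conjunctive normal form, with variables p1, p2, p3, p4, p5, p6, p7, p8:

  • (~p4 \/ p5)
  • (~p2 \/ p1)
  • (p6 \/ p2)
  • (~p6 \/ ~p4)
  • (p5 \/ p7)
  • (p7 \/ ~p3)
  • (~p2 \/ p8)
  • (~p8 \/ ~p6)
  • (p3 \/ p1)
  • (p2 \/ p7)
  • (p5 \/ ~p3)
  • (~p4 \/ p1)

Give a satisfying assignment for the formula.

p1 occurs only positively in the remaining clauses — set p1 = True.
p5 occurs only positively in the remaining clauses — set p5 = True.
Try p2 = True.
  then p8 is forced to True.
  then p6 is forced to False.
Set p3 = True and propagate.
  then p7 is forced to True.
p4 is now unconstrained; take p4 = True.

p1 = True, p2 = True, p3 = True, p4 = True, p5 = True, p6 = False, p7 = True, p8 = True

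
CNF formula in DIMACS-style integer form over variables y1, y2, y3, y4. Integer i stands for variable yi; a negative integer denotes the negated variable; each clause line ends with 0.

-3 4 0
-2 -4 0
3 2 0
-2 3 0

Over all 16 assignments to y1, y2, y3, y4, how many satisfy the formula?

2

Satisfying assignments:
  y1=F y2=F y3=T y4=T
  y1=T y2=F y3=T y4=T
Count: 2.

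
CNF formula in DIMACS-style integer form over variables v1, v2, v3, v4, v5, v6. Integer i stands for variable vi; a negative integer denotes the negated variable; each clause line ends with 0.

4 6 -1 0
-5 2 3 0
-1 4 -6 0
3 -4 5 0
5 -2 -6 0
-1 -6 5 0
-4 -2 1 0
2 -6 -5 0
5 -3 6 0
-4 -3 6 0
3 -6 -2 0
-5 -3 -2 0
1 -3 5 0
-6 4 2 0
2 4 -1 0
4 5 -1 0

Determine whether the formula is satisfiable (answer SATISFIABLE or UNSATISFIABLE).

SATISFIABLE

Set v1 = True and propagate.
Try v2 = True.
Set v3 = False and propagate.
  then v6 is forced to False.
  then v4 is forced to True.
  then v5 is forced to True.
Every clause has at least one true literal under this assignment.
So v1=T  v2=T  v3=F  v4=T  v5=T  v6=F is a satisfying assignment.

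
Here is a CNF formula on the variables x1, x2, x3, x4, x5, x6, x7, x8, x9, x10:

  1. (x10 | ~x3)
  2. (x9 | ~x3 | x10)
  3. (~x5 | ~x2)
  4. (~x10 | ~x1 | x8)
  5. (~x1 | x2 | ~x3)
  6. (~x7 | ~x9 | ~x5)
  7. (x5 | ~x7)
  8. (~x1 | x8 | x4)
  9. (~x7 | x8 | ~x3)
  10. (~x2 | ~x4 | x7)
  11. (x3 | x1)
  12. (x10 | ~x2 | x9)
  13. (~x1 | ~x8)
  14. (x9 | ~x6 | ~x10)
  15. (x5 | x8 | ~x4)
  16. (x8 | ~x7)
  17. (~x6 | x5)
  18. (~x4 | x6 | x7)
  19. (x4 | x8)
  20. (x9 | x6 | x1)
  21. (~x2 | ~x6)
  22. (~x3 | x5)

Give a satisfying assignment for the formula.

Set x1 = False and propagate.
  then x3 is forced to True.
  then x10 is forced to True.
  then x5 is forced to True.
  then x2 is forced to False.
Try x4 = False.
  then x8 is forced to True.
For the remaining variables, x6 = False, x7 = False, x9 = True works.
Every clause has at least one true literal under this assignment.

x1=False, x2=False, x3=True, x4=False, x5=True, x6=False, x7=False, x8=True, x9=True, x10=True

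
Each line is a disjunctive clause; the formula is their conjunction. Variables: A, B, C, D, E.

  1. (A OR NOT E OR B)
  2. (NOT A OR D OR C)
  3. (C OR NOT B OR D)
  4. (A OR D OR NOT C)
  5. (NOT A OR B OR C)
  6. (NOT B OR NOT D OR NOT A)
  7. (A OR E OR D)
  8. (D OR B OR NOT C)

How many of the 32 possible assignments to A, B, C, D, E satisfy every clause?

10

Split on A, then D.
  A=T, D=T: remaining (B,C,E) ∈ {(F,T,F); (F,T,T)} — 2.
  A=T, D=F: remaining (B,C,E) ∈ {(T,T,F); (T,T,T)} — 2.
  A=F, D=T: C free; 3 ways for (B,E) × 2^1 = 6.
  A=F, D=F: a clause becomes empty — 0.
Total: 2 + 2 + 6 + 0 = 10.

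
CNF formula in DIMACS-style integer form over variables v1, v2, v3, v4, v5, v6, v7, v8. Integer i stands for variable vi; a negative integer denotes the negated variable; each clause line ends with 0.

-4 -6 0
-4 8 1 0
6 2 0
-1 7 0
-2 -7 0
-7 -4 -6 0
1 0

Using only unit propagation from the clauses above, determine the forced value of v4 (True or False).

(v1) is a unit clause: v1 = True.
From (v7 ∨ ¬v1) and v1 = True: v7 = True.
From (¬v2 ∨ ¬v7) and v7 = True: v2 = False.
From (v6 ∨ v2) and v2 = False: v6 = True.
(¬v6 ∨ ¬v4): since v6 = True, the clause reduces to (¬v4). v4 = False.

False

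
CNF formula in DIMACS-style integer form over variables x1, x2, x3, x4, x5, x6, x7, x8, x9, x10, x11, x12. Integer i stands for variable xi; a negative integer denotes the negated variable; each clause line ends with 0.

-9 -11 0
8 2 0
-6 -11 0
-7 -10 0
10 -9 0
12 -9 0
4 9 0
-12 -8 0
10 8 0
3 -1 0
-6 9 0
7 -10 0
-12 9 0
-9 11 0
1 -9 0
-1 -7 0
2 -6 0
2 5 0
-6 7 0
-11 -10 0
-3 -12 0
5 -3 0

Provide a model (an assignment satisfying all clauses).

x4 occurs only positively in the remaining clauses — set x4 = True.
Pure literal: x5 appears only positively; assign x5 = True.
Branch on x1: take x1 = False.
  then x9 is forced to False.
  then x6 is forced to False.
  then x12 is forced to False.
For the remaining variables, x2 = False, x3 = True, x7 = False, x8 = True, x10 = False, x11 = False works.

x1=F, x2=F, x3=T, x4=T, x5=T, x6=F, x7=F, x8=T, x9=F, x10=F, x11=F, x12=F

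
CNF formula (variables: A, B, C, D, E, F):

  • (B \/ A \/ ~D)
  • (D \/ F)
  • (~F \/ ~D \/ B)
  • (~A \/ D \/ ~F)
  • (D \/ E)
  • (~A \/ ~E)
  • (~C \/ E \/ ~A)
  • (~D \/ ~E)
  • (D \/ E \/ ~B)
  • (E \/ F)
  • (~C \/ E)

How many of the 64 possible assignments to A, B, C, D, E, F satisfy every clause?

6

Satisfying assignments:
  A=0 B=0 C=0 D=0 E=1 F=1
  A=0 B=0 C=1 D=0 E=1 F=1
  A=0 B=1 C=0 D=0 E=1 F=1
  A=0 B=1 C=0 D=1 E=0 F=1
  A=0 B=1 C=1 D=0 E=1 F=1
  A=1 B=1 C=0 D=1 E=0 F=1
Count: 6.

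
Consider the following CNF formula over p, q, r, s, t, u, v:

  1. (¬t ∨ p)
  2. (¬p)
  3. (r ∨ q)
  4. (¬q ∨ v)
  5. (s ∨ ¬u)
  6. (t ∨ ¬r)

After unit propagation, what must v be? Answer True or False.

True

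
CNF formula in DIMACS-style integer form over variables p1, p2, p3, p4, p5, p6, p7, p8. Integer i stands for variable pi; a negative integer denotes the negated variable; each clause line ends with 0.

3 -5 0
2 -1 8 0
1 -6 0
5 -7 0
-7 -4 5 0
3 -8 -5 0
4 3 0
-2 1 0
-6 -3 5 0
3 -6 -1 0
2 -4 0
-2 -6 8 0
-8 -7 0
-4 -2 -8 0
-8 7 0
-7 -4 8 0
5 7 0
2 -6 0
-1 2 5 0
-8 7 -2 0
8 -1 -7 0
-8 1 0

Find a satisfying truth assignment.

p1=0  p2=0  p3=1  p4=0  p5=1  p6=0  p7=1  p8=0

Check each clause:
  1. (p3 || !p5) — p3 is true.
  2. (p2 || p8 || !p1) — !p1 is true.
  3. (p1 || !p6) — !p6 is true.
  4. (!p7 || p5) — p5 is true.
  5. (p5 || !p4 || !p7) — !p4 is true.
  6. (!p5 || p3 || !p8) — !p8 is true.
  7. (p3 || p4) — p3 is true.
  8. (p1 || !p2) — !p2 is true.
  9. (!p6 || p5 || !p3) — !p6 is true.
  10. (!p1 || p3 || !p6) — !p6 is true.
  11. (p2 || !p4) — !p4 is true.
  12. (!p2 || !p6 || p8) — !p6 is true.
  13. (!p7 || !p8) — !p8 is true.
  14. (!p8 || !p4 || !p2) — !p8 is true.
  15. (p7 || !p8) — !p8 is true.
  16. (!p4 || p8 || !p7) — !p4 is true.
  17. (p7 || p5) — p5 is true.
  18. (p2 || !p6) — !p6 is true.
  19. (p5 || !p1 || p2) — p5 is true.
  20. (p7 || !p8 || !p2) — !p8 is true.
  21. (!p1 || p8 || !p7) — !p1 is true.
  22. (p1 || !p8) — !p8 is true.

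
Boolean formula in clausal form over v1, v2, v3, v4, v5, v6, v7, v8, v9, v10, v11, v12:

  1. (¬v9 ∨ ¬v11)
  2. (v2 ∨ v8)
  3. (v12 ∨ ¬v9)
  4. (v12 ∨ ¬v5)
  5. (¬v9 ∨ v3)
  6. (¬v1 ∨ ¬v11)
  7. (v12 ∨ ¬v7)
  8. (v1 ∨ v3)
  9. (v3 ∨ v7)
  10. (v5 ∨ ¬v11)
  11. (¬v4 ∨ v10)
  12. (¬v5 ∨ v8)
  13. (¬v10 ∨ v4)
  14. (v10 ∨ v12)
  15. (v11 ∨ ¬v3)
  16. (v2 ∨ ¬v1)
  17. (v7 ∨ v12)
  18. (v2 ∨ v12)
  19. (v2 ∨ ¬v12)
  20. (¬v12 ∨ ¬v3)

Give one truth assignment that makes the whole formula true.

Pure literal: v2 appears only positively; assign v2 = True.
v8 occurs only positively in the remaining clauses — set v8 = True.
Try v1 = True.
  then v11 is forced to False.
  then v3 is forced to False.
  then v9 is forced to False.
  then v7 is forced to True.
  then v12 is forced to True.
For the remaining variables, v4 = False, v5 = True, v6 = False, v10 = False works.
Every clause has at least one true literal under this assignment.

v1=1, v2=1, v3=0, v4=0, v5=1, v6=0, v7=1, v8=1, v9=0, v10=0, v11=0, v12=1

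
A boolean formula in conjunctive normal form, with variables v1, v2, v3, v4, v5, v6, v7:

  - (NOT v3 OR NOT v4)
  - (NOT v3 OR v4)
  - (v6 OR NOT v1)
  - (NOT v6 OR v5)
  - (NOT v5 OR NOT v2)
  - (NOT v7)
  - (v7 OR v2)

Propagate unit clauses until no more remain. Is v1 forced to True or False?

(NOT v7) is a unit clause: v7 = False.
(v7 OR v2) with v7 = False leaves only v2, so v2 = True.
(NOT v5 OR NOT v2): since v2 = True, the clause reduces to (NOT v5). v5 = False.
From (NOT v6 OR v5) and v5 = False: v6 = False.
(v6 OR NOT v1): since v6 = False, the clause reduces to (NOT v1). v1 = False.

False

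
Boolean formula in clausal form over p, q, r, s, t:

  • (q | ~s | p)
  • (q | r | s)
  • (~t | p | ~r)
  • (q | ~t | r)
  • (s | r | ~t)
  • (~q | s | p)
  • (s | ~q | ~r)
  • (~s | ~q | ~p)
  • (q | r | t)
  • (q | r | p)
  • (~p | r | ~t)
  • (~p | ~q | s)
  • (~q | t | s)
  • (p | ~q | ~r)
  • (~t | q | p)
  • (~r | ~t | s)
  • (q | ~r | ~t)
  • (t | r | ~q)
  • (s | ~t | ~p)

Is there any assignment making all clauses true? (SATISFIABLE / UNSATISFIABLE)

SATISFIABLE

Set p = False and propagate.
Branch on q: take q = True.
  then s is forced to True.
  then r is forced to False.
  then t is forced to True.
Every clause has at least one true literal under this assignment.
So p=0  q=1  r=0  s=1  t=1 is a satisfying assignment.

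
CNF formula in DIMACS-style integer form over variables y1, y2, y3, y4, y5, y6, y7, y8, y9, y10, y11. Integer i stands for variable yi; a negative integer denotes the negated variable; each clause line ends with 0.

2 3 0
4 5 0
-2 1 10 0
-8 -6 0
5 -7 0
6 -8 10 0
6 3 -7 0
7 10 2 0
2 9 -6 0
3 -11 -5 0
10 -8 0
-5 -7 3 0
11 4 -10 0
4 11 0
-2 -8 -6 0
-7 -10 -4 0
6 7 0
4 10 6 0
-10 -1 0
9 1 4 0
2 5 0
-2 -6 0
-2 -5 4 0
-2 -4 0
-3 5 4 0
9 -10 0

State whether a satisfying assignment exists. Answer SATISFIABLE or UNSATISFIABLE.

y8 occurs only negated in the remaining clauses — set y8 = False.
y9 occurs only positively in the remaining clauses — set y9 = True.
Set y1 = False and propagate.
The remaining clauses are satisfied by y2 = False, y3 = True, y4 = True, y5 = True, y6 = False, y7 = True, y10 = False, y11 = True.
Every clause has at least one true literal under this assignment.
So y1 = False, y2 = False, y3 = True, y4 = True, y5 = True, y6 = False, y7 = True, y8 = False, y9 = True, y10 = False, y11 = True is a satisfying assignment.

SATISFIABLE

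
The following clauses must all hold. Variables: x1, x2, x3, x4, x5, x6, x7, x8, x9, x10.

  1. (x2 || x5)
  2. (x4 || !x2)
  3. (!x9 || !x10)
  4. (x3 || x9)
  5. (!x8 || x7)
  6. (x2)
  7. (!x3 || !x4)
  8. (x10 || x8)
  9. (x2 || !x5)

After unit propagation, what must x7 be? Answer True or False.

True

(x2) is a unit clause: x2 = True.
(x4 || !x2): since x2 = True, the clause reduces to (x4). x4 = True.
In (!x4 || !x3), !x4 is now false; !x3 must hold, so x3 = False.
(x3 || x9) with x3 = False leaves only x9, so x9 = True.
(!x10 || !x9): since x9 = True, the clause reduces to (!x10). x10 = False.
(x10 || x8): since x10 = False, the clause reduces to (x8). x8 = True.
From (x7 || !x8) and x8 = True: x7 = True.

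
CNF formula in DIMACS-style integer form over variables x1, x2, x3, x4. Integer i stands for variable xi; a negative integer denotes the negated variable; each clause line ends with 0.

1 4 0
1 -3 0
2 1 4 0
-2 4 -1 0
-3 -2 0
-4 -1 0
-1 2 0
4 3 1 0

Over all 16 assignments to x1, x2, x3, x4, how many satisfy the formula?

2

The models are:
  x1=0 x2=0 x3=0 x4=1
  x1=0 x2=1 x3=0 x4=1
That's 2 in total.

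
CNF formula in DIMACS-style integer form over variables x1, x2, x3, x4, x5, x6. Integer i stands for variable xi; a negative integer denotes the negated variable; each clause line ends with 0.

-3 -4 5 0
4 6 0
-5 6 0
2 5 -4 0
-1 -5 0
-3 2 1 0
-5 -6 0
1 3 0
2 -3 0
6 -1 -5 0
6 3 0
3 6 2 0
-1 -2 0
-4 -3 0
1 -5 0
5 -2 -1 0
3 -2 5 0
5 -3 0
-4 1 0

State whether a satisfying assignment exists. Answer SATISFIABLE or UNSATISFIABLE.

SATISFIABLE

Branch on x1: take x1 = True.
  then x5 is forced to False.
  then x2 is forced to False.
  then x4 is forced to False.
  then x6 is forced to True.
  then x3 is forced to False.
So x1=True  x2=False  x3=False  x4=False  x5=False  x6=True is a satisfying assignment.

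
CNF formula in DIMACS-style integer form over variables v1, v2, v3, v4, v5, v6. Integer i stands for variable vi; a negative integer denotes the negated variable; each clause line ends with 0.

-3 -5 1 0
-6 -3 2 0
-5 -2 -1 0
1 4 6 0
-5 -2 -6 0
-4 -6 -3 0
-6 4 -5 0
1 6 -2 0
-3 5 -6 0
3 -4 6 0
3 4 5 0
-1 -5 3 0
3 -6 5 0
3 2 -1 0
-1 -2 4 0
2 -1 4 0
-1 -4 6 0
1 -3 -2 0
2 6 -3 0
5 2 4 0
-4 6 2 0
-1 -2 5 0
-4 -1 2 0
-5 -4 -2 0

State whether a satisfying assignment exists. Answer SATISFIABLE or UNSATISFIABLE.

SATISFIABLE

Try v1 = False.
Try v2 = False.
Branch on v3: take v3 = False.
For the remaining variables, v4 = True, v5 = True, v6 = True works.
So v1=F  v2=F  v3=F  v4=T  v5=T  v6=T is a satisfying assignment.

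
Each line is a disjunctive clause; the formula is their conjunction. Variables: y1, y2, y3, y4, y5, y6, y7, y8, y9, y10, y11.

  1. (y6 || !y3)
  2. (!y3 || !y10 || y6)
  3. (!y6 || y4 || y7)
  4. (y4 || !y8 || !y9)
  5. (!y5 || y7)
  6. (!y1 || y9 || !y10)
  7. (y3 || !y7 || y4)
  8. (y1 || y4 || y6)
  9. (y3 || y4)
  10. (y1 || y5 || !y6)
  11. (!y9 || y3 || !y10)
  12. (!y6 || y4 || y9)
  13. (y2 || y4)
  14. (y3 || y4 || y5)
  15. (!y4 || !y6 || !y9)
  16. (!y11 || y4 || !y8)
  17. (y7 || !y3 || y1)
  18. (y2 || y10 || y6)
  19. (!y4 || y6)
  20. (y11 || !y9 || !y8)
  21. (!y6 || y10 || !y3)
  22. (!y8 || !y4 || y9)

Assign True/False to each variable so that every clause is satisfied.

y1=False, y2=True, y3=True, y4=False, y5=True, y6=True, y7=True, y8=False, y9=True, y10=True, y11=False

Check each clause:
  1. (!y3 || y6) — y6 is true.
  2. (y6 || !y10 || !y3) — y6 is true.
  3. (y7 || !y6 || y4) — y7 is true.
  4. (!y8 || y4 || !y9) — !y8 is true.
  5. (!y5 || y7) — y7 is true.
  6. (!y1 || y9 || !y10) — y9 is true.
  7. (y3 || !y7 || y4) — y3 is true.
  8. (y4 || y1 || y6) — y6 is true.
  9. (y4 || y3) — y3 is true.
  10. (!y6 || y1 || y5) — y5 is true.
  11. (y3 || !y10 || !y9) — y3 is true.
  12. (!y6 || y4 || y9) — y9 is true.
  13. (y2 || y4) — y2 is true.
  14. (y5 || y4 || y3) — y3 is true.
  15. (!y6 || !y4 || !y9) — !y4 is true.
  16. (!y11 || !y8 || y4) — !y8 is true.
  17. (y7 || !y3 || y1) — y7 is true.
  18. (y6 || y2 || y10) — y10 is true.
  19. (y6 || !y4) — !y4 is true.
  20. (y11 || !y8 || !y9) — !y8 is true.
  21. (!y6 || !y3 || y10) — y10 is true.
  22. (!y4 || !y8 || y9) — !y8 is true.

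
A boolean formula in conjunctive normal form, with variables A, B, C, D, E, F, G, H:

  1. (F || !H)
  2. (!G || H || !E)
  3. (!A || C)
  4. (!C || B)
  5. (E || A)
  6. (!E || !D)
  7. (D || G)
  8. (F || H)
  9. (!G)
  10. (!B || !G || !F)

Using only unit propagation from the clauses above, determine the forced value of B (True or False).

True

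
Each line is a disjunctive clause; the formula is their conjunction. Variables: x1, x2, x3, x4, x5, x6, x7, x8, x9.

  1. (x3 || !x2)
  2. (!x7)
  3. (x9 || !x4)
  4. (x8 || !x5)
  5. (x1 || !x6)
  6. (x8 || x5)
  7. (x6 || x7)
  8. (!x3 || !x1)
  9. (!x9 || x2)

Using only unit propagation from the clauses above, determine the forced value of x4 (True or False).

False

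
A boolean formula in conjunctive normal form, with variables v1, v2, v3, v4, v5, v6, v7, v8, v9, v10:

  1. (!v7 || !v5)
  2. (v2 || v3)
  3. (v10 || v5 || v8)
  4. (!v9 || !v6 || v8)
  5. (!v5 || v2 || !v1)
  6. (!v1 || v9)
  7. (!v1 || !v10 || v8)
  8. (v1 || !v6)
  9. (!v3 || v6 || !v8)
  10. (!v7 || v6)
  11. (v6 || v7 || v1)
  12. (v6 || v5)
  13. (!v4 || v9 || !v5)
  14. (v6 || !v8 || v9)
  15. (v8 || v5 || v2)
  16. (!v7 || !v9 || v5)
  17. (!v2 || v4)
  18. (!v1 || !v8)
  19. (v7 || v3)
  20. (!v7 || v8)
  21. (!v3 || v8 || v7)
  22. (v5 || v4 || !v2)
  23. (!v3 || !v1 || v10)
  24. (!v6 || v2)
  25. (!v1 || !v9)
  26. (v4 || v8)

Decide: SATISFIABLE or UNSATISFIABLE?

UNSATISFIABLE

v8 = True:
  propagation gives v1=False, v6=False, v3=False, v2=True; an empty clause results — contradiction.
v8 = False:
  propagation gives v7=False, v3=True; an empty clause results — contradiction.
Every branch closes, so no satisfying assignment exists.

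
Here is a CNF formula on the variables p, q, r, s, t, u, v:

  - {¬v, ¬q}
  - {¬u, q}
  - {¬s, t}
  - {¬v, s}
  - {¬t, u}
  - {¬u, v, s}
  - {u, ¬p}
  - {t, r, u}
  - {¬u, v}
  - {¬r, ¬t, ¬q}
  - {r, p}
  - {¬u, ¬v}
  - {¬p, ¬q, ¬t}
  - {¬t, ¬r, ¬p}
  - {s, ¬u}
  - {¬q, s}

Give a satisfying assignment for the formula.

p=False, q=False, r=True, s=False, t=False, u=False, v=False

Try p = False.
  then r is forced to True.
The remaining clauses are satisfied by q = False, s = False, t = False, u = False, v = False.
Check each clause:
  1. {¬q, ¬v} — ¬v is true.
  2. {¬u, q} — ¬u is true.
  3. {t, ¬s} — ¬s is true.
  4. {¬v, s} — ¬v is true.
  5. {u, ¬t} — ¬t is true.
  6. {¬u, v, s} — ¬u is true.
  7. {¬p, u} — ¬p is true.
  8. {t, r, u} — r is true.
  9. {¬u, v} — ¬u is true.
  10. {¬r, ¬t, ¬q} — ¬t is true.
  11. {p, r} — r is true.
  12. {¬v, ¬u} — ¬v is true.
  13. {¬p, ¬q, ¬t} — ¬t is true.
  14. {¬p, ¬t, ¬r} — ¬t is true.
  15. {s, ¬u} — ¬u is true.
  16. {¬q, s} — ¬q is true.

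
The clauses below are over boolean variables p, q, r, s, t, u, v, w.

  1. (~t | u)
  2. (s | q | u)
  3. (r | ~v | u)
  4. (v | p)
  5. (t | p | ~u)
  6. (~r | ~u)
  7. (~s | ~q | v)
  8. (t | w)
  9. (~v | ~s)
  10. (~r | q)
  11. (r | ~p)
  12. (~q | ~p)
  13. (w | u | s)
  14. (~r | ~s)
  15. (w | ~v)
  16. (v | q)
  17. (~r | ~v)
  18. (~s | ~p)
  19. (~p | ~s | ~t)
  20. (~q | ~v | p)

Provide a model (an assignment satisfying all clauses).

p=F, q=F, r=F, s=F, t=T, u=T, v=T, w=T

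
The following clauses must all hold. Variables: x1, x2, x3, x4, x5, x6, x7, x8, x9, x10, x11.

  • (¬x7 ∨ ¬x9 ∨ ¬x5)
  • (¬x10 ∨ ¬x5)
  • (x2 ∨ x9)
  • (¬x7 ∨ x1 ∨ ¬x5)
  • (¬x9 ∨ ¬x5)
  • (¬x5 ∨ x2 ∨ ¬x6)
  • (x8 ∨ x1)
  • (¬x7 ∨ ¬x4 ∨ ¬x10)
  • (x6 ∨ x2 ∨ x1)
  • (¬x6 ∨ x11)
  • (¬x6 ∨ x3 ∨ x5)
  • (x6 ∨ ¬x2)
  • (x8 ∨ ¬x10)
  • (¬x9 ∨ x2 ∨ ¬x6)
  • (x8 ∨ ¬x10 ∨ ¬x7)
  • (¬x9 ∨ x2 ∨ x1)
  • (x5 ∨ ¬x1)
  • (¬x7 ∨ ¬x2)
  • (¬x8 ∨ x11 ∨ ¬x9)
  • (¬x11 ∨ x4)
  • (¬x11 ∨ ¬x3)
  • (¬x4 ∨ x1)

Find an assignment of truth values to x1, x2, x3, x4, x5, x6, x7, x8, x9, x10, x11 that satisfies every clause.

x1=T, x2=T, x3=F, x4=T, x5=T, x6=T, x7=F, x8=T, x9=F, x10=F, x11=T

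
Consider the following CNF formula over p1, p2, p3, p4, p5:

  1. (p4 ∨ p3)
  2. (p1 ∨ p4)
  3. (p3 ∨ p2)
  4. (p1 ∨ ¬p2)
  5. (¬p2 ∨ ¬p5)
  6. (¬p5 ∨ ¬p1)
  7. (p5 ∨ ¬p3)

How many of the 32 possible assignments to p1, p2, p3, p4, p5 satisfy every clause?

The models are:
  p1=F p2=F p3=T p4=T p5=T
  p1=T p2=T p3=F p4=T p5=F
Count: 2.

2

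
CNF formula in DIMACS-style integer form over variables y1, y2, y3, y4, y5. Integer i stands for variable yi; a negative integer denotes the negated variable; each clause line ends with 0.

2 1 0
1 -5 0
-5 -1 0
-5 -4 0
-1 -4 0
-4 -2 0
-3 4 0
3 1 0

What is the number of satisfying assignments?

The models are:
  y1=T y2=F y3=F y4=F y5=F
  y1=T y2=T y3=F y4=F y5=F
Count: 2.

2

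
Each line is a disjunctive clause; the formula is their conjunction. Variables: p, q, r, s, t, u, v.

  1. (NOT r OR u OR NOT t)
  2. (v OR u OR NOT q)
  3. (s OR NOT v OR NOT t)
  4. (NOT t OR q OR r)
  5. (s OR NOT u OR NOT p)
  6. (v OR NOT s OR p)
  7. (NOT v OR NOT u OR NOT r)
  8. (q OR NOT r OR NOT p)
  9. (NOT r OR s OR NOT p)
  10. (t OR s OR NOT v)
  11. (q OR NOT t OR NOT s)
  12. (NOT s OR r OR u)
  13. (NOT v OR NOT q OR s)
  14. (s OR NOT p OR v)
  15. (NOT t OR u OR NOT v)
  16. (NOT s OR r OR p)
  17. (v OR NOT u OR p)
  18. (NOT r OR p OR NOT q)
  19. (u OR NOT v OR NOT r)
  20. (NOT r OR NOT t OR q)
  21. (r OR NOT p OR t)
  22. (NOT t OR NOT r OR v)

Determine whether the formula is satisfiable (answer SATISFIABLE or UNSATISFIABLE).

SATISFIABLE

Branch on p: take p = False.
Try q = False.
For the remaining variables, r = False, s = False, t = False, u = False, v = False works.
So p=False, q=False, r=False, s=False, t=False, u=False, v=False is a satisfying assignment.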